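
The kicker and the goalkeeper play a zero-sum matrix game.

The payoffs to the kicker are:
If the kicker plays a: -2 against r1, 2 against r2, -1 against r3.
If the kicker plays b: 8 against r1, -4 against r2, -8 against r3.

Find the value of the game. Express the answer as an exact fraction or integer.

-24/17

Column r2 is strictly dominated by r3 for the goalkeeper (it gives the kicker more in every row).
The remaining 2×2 game on (a, b) × (r1, r3) has no saddle point. Let the kicker play a with probability p; indifference gives −2p + 8(1−p) = −p − 8(1−p), so p = 16/17.
Similarly the goalkeeper's optimal q on r1 is 7/17, and the value is -2·(7/17) + (-1)·(10/17) = -24/17.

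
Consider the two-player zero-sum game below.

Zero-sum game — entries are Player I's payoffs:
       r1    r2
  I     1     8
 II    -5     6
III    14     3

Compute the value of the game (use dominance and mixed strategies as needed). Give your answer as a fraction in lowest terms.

109/18

Row II is strictly dominated by row I, so Player I never plays it.
The remaining 2×2 game on (I, III) × (r1, r2) has no saddle point. Let Player I play I with probability p; indifference gives p + 14(1−p) = 8p + 3(1−p), so p = 11/18.
Similarly Player II's optimal q on r1 is 5/18, and the value is 1·(5/18) + (8)·(13/18) = 109/18.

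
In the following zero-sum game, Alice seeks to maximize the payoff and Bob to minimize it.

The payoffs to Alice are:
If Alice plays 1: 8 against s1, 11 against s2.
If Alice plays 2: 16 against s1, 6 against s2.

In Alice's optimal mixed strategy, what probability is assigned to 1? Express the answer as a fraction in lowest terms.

10/13

Row minima are 8 and 6, so Alice's maximin is 8; column maxima are 16 and 11, so Bob's minimax is 11. These differ, so the equilibrium is in mixed strategies.
Let Alice play 1 with probability p. Bob is indifferent when 8p + 16(1−p) = 11p + 6(1−p), giving p = 10/13.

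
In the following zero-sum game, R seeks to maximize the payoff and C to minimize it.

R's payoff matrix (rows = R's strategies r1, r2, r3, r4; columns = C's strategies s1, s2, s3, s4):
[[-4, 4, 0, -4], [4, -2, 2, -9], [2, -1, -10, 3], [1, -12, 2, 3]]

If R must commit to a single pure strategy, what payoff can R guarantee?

The worst-case payoff for each row is r1: -4, r2: -9, r3: -10, r4: -12.
The best of these is -4.

-4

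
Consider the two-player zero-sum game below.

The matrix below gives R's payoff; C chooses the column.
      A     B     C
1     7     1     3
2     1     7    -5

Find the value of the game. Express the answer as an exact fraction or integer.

Column A is strictly dominated by C for C (it gives R more in every row).
The remaining 2×2 game on (1, 2) × (B, C) has no saddle point. Let R play 1 with probability p; indifference gives p + 7(1−p) = 3p − 5(1−p), so p = 6/7.
Similarly C's optimal q on B is 4/7, and the value is 1·(4/7) + (3)·(3/7) = 13/7.

13/7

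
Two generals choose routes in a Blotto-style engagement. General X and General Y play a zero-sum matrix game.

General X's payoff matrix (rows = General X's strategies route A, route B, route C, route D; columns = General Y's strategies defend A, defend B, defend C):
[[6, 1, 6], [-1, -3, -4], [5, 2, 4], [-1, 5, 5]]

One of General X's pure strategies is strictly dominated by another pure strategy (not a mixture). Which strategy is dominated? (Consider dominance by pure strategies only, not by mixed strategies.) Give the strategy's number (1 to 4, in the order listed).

2

Compare route B with route A: 6 > -1, 1 > -3, 6 > -4.
So route A strictly dominates route B for General X; route B is strictly dominated.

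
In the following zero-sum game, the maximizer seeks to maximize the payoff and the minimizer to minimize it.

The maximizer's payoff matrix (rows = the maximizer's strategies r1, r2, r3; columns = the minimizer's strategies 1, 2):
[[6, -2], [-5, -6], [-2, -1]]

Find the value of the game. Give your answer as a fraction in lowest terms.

-10/9

Row r2 is strictly dominated by row r3, so the maximizer never plays it.
The remaining 2×2 game on (r1, r3) × (1, 2) has no saddle point. Let the maximizer play r1 with probability p; indifference gives 6p − 2(1−p) = −2p − (1−p), so p = 1/9.
Similarly the minimizer's optimal q on 1 is 1/9, and the value is 6·(1/9) + (-2)·(8/9) = -10/9.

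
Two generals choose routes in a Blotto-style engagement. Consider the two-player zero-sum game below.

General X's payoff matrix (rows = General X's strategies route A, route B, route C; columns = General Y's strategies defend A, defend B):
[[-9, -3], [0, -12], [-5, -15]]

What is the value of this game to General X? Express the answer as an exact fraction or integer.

Row route C is strictly dominated by row route B, so General X never plays it.
The remaining 2×2 game on (route A, route B) × (defend A, defend B) has no saddle point. Let General X play route A with probability p; indifference gives −9p = −3p − 12(1−p), so p = 2/3.
Similarly General Y's optimal q on defend A is 1/2, and the value is -9·(1/2) + (-3)·(1/2) = -6.

-6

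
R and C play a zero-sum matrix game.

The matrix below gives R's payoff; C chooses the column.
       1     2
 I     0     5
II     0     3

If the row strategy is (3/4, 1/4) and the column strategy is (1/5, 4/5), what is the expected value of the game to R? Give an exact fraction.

Against (1/5, 4/5), each row's expected payoff is I: 4; II: 12/5.
Taking the (3/4, 1/4)-weighted average: (3/4)·(4) + (1/4)·(12/5) = 18/5.

18/5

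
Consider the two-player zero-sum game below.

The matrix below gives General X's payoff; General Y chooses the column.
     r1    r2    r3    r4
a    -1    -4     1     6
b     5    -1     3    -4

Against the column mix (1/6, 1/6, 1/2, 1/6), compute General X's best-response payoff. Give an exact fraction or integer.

3/2

a: (-1)·(1/6) + (-4)·(1/6) + (1)·(1/2) + (6)·(1/6) = 2/3.
b: (5)·(1/6) + (-1)·(1/6) + (3)·(1/2) + (-4)·(1/6) = 3/2.
The best pure response is b with expected payoff 3/2.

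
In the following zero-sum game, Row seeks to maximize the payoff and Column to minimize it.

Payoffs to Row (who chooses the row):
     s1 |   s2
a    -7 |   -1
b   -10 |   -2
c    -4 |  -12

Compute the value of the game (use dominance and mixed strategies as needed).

-40/7

Row b is strictly dominated by row a, so Row never plays it.
The remaining 2×2 game on (a, c) × (s1, s2) has no saddle point. Let Row play a with probability p; indifference gives −7p − 4(1−p) = −p − 12(1−p), so p = 4/7.
Similarly Column's optimal q on s1 is 11/14, and the value is -7·(11/14) + (-1)·(3/14) = -40/7.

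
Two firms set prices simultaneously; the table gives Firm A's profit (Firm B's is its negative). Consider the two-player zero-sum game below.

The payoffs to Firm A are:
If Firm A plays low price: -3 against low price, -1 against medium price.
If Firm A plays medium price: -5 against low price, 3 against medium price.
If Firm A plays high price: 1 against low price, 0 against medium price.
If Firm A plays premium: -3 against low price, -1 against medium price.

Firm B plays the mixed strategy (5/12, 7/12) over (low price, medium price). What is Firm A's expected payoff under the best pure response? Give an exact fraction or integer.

low price: (-3)·(5/12) + (-1)·(7/12) = -11/6.
medium price: (-5)·(5/12) + (3)·(7/12) = -1/3.
high price: (1)·(5/12) + (0)·(7/12) = 5/12.
premium: (-3)·(5/12) + (-1)·(7/12) = -11/6.
The best pure response is high price with expected payoff 5/12.

5/12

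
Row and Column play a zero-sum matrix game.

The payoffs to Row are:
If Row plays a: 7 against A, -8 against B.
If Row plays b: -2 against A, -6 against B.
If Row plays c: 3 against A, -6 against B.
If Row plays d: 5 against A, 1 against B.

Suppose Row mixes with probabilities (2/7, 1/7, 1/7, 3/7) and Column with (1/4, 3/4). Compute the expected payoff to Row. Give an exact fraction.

Against (1/4, 3/4), each row's expected payoff is a: -17/4; b: -5; c: -15/4; d: 2.
Taking the (2/7, 1/7, 1/7, 3/7)-weighted average: (2/7)·(-17/4) + (1/7)·(-5) + (1/7)·(-15/4) + (3/7)·(2) = -45/28.

-45/28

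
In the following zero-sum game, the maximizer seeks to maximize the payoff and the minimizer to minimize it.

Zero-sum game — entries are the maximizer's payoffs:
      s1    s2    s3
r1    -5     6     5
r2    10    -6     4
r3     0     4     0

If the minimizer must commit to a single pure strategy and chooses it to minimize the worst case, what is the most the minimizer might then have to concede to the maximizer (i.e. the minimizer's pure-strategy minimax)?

5

The worst case (largest entry) in each column is s1: 10, s2: 6, s3: 5.
The best (smallest) of these is 5.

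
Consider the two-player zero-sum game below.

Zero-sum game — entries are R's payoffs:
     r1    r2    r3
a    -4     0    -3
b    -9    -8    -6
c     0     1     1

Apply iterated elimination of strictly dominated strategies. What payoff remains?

0

Row a is strictly dominated by row c (0>-4, 1>0, 1>-3); eliminate a.
Row b is strictly dominated by row c (0>-9, 1>-8, 1>-6); eliminate b.
Column r3 is strictly dominated by r1 for C (0<1); eliminate r3.
Column r2 is strictly dominated by r1 for C (0<1); eliminate r2.
Only (c, r1) remains, with payoff 0.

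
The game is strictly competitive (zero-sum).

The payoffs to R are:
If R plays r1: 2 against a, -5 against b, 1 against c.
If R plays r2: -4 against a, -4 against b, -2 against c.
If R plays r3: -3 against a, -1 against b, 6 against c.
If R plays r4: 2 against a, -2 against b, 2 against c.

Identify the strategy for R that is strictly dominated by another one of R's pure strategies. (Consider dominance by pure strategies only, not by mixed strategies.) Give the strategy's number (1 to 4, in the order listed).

2

Compare r2 with r3: -3 > -4, -1 > -4, 6 > -2.
So r3 strictly dominates r2 for R; r2 is strictly dominated.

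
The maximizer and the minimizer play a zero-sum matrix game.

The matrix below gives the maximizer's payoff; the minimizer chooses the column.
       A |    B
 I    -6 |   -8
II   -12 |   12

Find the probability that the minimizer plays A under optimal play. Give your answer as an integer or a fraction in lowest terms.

Row minima are -8 and -12, so the maximizer's maximin is -8; column maxima are -6 and 12, so the minimizer's minimax is -6. These differ, so the equilibrium is in mixed strategies.
Let the minimizer play A with probability q. The maximizer is indifferent when −6q − 8(1−q) = −12q + 12(1−q), giving q = 10/13.

10/13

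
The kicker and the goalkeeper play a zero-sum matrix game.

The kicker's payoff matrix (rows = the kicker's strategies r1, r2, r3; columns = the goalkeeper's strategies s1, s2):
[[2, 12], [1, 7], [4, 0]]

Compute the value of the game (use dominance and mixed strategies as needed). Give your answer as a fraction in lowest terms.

Row r2 is strictly dominated by row r1, so the kicker never plays it.
The remaining 2×2 game on (r1, r3) × (s1, s2) has no saddle point. Let the kicker play r1 with probability p; indifference gives 2p + 4(1−p) = 12p, so p = 2/7.
Similarly the goalkeeper's optimal q on s1 is 6/7, and the value is 2·(6/7) + (12)·(1/7) = 24/7.

24/7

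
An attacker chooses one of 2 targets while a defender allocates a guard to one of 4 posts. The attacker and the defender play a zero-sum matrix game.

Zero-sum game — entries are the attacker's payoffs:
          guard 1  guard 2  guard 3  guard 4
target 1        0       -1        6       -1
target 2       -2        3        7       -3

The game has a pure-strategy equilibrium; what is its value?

Row minima: -1, -3 → the attacker's maximin is -1.
Column maxima: 0, 3, 7, -1 → the defender's minimax is -1.
They coincide at (target 1, guard 4), so the value is -1.

-1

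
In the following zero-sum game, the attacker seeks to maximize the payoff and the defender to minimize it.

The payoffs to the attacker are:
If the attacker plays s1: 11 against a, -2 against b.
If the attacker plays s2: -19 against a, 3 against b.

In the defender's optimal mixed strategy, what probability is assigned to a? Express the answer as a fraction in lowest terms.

1/7

Row minima are -2 and -19, so the attacker's maximin is -2; column maxima are 11 and 3, so the defender's minimax is 3. These differ, so the equilibrium is in mixed strategies.
Let the defender play a with probability q. The attacker is indifferent when 11q − 2(1−q) = −19q + 3(1−q), giving q = 1/7.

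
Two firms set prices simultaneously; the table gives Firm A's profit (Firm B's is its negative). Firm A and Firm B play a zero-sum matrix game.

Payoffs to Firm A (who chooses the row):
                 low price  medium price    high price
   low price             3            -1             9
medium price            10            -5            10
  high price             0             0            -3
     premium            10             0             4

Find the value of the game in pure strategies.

Row minima: -1, -5, -3, 0 → Firm A's maximin is 0.
Column maxima: 10, 0, 10 → Firm B's minimax is 0.
They coincide at (premium, medium price), so the value is 0.

0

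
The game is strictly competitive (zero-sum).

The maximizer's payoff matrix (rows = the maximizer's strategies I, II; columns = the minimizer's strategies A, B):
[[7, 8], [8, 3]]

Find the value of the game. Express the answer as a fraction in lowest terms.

Row minima are 7 and 3, so the maximizer's maximin is 7; column maxima are 8 and 8, so the minimizer's minimax is 8. These differ, so the equilibrium is in mixed strategies.
Let the maximizer play I with probability p. The minimizer is indifferent when 7p + 8(1−p) = 8p + 3(1−p), giving p = 5/6.
Let the minimizer play A with probability q. The maximizer is indifferent when 7q + 8(1−q) = 8q + 3(1−q), giving q = 5/6.
The value is 7·(5/6) + (8)·(1/6) = 43/6.

43/6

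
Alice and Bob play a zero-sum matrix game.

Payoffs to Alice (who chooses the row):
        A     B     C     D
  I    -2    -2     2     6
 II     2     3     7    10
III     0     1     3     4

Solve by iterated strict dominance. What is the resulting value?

2

Row III is strictly dominated by row II (2>0, 3>1, 7>3, 10>4); eliminate III.
Column D is strictly dominated by A for Bob (-2<6, 2<10); eliminate D.
Row I is strictly dominated by row II (2>-2, 3>-2, 7>2); eliminate I.
Column C is strictly dominated by A for Bob (2<7); eliminate C.
Column B is strictly dominated by A for Bob (2<3); eliminate B.
Only (II, A) remains, with payoff 2.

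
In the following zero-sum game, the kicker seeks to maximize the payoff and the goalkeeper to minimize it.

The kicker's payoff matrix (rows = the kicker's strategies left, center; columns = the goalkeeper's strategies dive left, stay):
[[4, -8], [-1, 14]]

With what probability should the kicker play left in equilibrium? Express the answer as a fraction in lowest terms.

Row minima are -8 and -1, so the kicker's maximin is -1; column maxima are 4 and 14, so the goalkeeper's minimax is 4. These differ, so the equilibrium is in mixed strategies.
Let the kicker play left with probability p. The goalkeeper is indifferent when 4p − (1−p) = −8p + 14(1−p), giving p = 5/9.

5/9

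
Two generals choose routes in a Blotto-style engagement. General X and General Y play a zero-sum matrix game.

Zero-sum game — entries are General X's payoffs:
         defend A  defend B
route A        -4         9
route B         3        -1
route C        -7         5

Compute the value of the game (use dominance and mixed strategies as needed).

Row route C is strictly dominated by row route A, so General X never plays it.
The remaining 2×2 game on (route A, route B) × (defend A, defend B) has no saddle point. Let General X play route A with probability p; indifference gives −4p + 3(1−p) = 9p − (1−p), so p = 4/17.
Similarly General Y's optimal q on defend A is 10/17, and the value is -4·(10/17) + (9)·(7/17) = 23/17.

23/17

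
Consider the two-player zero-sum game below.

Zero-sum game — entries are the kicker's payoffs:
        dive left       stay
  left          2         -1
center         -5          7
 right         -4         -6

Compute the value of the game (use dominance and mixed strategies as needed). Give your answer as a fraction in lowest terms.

Row right is strictly dominated by row left, so the kicker never plays it.
The remaining 2×2 game on (left, center) × (dive left, stay) has no saddle point. Let the kicker play left with probability p; indifference gives 2p − 5(1−p) = −p + 7(1−p), so p = 4/5.
Similarly the goalkeeper's optimal q on dive left is 8/15, and the value is 2·(8/15) + (-1)·(7/15) = 3/5.

3/5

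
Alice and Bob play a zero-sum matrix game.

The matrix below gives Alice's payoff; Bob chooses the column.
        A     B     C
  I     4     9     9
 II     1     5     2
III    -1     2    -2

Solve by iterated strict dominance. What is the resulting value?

Row III is strictly dominated by row I (4>-1, 9>2, 9>-2); eliminate III.
Row II is strictly dominated by row I (4>1, 9>5, 9>2); eliminate II.
Column B is strictly dominated by A for Bob (4<9); eliminate B.
Column C is strictly dominated by A for Bob (4<9); eliminate C.
Only (I, A) remains, with payoff 4.

4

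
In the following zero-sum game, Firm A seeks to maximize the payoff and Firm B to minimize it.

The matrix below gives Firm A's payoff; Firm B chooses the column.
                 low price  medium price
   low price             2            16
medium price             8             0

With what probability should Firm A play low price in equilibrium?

4/11

Row minima are 2 and 0, so Firm A's maximin is 2; column maxima are 8 and 16, so Firm B's minimax is 8. These differ, so the equilibrium is in mixed strategies.
Let Firm A play low price with probability p. Firm B is indifferent when 2p + 8(1−p) = 16p, giving p = 4/11.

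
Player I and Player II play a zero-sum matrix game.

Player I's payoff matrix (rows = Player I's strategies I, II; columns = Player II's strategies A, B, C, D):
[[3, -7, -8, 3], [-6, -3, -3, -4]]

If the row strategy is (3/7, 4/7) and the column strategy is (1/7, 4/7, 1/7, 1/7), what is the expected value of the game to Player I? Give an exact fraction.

-190/49

Against (1/7, 4/7, 1/7, 1/7), each row's expected payoff is I: -30/7; II: -25/7.
Taking the (3/7, 4/7)-weighted average: (3/7)·(-30/7) + (4/7)·(-25/7) = -190/49.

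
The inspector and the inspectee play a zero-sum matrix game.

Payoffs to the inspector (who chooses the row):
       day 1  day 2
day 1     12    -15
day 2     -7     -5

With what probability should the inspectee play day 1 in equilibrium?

Row minima are -15 and -7, so the inspector's maximin is -7; column maxima are 12 and -5, so the inspectee's minimax is -5. These differ, so the equilibrium is in mixed strategies.
Let the inspectee play day 1 with probability q. The inspector is indifferent when 12q − 15(1−q) = −7q − 5(1−q), giving q = 10/29.

10/29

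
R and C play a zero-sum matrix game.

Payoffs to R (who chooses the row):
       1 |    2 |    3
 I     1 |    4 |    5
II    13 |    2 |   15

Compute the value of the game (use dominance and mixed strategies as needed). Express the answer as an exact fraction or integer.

Column 3 is strictly dominated by 1 for C (it gives R more in every row).
The remaining 2×2 game on (I, II) × (1, 2) has no saddle point. Let R play I with probability p; indifference gives p + 13(1−p) = 4p + 2(1−p), so p = 11/14.
Similarly C's optimal q on 1 is 1/7, and the value is 1·(1/7) + (4)·(6/7) = 25/7.

25/7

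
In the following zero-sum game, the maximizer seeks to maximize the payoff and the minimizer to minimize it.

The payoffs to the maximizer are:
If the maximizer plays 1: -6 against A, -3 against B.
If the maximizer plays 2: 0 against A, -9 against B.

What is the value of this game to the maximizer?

-9/2

Row minima are -6 and -9, so the maximizer's maximin is -6; column maxima are 0 and -3, so the minimizer's minimax is -3. These differ, so the equilibrium is in mixed strategies.
Let the maximizer play 1 with probability p. The minimizer is indifferent when −6p = −3p − 9(1−p), giving p = 3/4.
Let the minimizer play A with probability q. The maximizer is indifferent when −6q − 3(1−q) = −9(1−q), giving q = 1/2.
The value is -6·(1/2) + (-3)·(1/2) = -9/2.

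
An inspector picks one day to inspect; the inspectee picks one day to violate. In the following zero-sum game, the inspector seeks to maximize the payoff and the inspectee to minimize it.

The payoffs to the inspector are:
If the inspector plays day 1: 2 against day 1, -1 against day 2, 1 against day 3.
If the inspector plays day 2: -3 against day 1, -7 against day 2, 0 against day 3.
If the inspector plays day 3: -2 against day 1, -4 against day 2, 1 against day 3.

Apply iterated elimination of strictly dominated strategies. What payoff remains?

-1

Row day 2 is strictly dominated by row day 1 (2>-3, -1>-7, 1>0); eliminate day 2.
Column day 1 is strictly dominated by day 2 for the inspectee (-1<2, -4<-2); eliminate day 1.
Column day 3 is strictly dominated by day 2 for the inspectee (-1<1, -4<1); eliminate day 3.
Row day 3 is strictly dominated by row day 1 (-1>-4); eliminate day 3.
Only (day 1, day 2) remains, with payoff -1.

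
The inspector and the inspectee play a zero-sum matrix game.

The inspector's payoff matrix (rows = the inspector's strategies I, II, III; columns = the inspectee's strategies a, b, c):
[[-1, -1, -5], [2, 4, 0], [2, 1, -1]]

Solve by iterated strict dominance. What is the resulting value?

0

Row I is strictly dominated by row II (2>-1, 4>-1, 0>-5); eliminate I.
Column b is strictly dominated by c for the inspectee (0<4, -1<1); eliminate b.
Column a is strictly dominated by c for the inspectee (0<2, -1<2); eliminate a.
Row III is strictly dominated by row II (0>-1); eliminate III.
Only (II, c) remains, with payoff 0.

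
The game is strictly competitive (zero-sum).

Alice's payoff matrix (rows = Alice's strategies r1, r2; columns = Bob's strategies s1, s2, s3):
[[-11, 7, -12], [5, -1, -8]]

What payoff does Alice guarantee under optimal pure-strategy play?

Row minima: -12, -8 → Alice's maximin is -8.
Column maxima: 5, 7, -8 → Bob's minimax is -8.
They coincide at (r2, s3), so the value is -8.

-8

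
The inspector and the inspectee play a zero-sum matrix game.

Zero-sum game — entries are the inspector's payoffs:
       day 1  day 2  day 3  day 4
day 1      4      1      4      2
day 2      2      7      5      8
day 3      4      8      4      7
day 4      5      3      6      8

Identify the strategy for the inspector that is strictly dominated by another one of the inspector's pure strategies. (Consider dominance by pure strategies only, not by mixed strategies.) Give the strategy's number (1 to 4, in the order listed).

1

Compare day 1 with day 4: 5 > 4, 3 > 1, 6 > 4, 8 > 2.
So day 4 strictly dominates day 1 for the inspector; day 1 is strictly dominated.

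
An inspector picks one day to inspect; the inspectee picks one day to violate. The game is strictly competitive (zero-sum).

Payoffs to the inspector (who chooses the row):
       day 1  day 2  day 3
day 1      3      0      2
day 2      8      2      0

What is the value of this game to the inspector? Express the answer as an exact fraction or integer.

1

Column day 1 is strictly dominated by day 2 for the inspectee (it gives the inspector more in every row).
The remaining 2×2 game on (day 1, day 2) × (day 2, day 3) has no saddle point. Let the inspector play day 1 with probability p; indifference gives 2(1−p) = 2p, so p = 1/2.
Similarly the inspectee's optimal q on day 2 is 1/2, and the value is 0·(1/2) + (2)·(1/2) = 1.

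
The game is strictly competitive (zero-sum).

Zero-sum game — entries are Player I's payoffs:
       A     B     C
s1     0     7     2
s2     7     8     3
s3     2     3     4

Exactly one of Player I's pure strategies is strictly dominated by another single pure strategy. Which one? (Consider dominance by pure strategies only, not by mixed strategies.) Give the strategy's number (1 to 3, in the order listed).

1

Compare s1 with s2: 7 > 0, 8 > 7, 3 > 2.
So s2 strictly dominates s1 for Player I; s1 is strictly dominated.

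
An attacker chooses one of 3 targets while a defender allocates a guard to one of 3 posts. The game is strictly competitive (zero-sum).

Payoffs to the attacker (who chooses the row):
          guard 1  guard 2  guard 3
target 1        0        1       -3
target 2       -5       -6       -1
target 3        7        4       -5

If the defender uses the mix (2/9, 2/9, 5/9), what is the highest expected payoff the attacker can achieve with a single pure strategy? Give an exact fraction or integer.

target 1: (0)·(2/9) + (1)·(2/9) + (-3)·(5/9) = -13/9.
target 2: (-5)·(2/9) + (-6)·(2/9) + (-1)·(5/9) = -3.
target 3: (7)·(2/9) + (4)·(2/9) + (-5)·(5/9) = -1/3.
The best pure response is target 3 with expected payoff -1/3.

-1/3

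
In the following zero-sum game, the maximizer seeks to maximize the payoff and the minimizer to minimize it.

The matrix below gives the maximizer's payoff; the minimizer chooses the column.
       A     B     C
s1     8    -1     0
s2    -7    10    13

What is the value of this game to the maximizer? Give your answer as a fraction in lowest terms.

Column C is strictly dominated by B for the minimizer (it gives the maximizer more in every row).
The remaining 2×2 game on (s1, s2) × (A, B) has no saddle point. Let the maximizer play s1 with probability p; indifference gives 8p − 7(1−p) = −p + 10(1−p), so p = 17/26.
Similarly the minimizer's optimal q on A is 11/26, and the value is 8·(11/26) + (-1)·(15/26) = 73/26.

73/26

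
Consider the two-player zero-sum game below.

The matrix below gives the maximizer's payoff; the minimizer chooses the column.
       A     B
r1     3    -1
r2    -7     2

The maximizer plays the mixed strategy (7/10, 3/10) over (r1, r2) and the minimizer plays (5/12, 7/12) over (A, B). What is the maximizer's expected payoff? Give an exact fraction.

Against (5/12, 7/12), each row's expected payoff is r1: 2/3; r2: -7/4.
Taking the (7/10, 3/10)-weighted average: (7/10)·(2/3) + (3/10)·(-7/4) = -7/120.

-7/120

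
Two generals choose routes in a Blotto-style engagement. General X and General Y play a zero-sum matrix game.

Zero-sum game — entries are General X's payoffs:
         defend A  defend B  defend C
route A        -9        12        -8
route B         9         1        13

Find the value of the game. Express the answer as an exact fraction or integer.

Column defend C is strictly dominated by defend A for General Y (it gives General X more in every row).
The remaining 2×2 game on (route A, route B) × (defend A, defend B) has no saddle point. Let General X play route A with probability p; indifference gives −9p + 9(1−p) = 12p + (1−p), so p = 8/29.
Similarly General Y's optimal q on defend A is 11/29, and the value is -9·(11/29) + (12)·(18/29) = 117/29.

117/29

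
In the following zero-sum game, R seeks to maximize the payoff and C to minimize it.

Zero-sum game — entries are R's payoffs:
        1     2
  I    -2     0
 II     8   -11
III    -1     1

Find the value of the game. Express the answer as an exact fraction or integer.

-1/7

Row I is strictly dominated by row III, so R never plays it.
The remaining 2×2 game on (II, III) × (1, 2) has no saddle point. Let R play II with probability p; indifference gives 8p − (1−p) = −11p + (1−p), so p = 2/21.
Similarly C's optimal q on 1 is 4/7, and the value is 8·(4/7) + (-11)·(3/7) = -1/7.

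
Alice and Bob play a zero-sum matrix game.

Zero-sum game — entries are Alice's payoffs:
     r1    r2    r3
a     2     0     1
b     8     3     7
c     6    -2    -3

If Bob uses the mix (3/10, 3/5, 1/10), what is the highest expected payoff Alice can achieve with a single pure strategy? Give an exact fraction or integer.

a: (2)·(3/10) + (0)·(3/5) + (1)·(1/10) = 7/10.
b: (8)·(3/10) + (3)·(3/5) + (7)·(1/10) = 49/10.
c: (6)·(3/10) + (-2)·(3/5) + (-3)·(1/10) = 3/10.
The best pure response is b with expected payoff 49/10.

49/10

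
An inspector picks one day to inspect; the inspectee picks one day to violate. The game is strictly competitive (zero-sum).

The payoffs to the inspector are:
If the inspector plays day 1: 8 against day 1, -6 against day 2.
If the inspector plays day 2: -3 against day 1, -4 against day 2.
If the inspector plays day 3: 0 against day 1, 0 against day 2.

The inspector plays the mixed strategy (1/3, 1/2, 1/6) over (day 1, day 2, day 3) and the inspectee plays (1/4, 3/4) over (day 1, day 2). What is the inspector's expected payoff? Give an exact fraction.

Against (1/4, 3/4), each row's expected payoff is day 1: -5/2; day 2: -15/4; day 3: 0.
Taking the (1/3, 1/2, 1/6)-weighted average: (1/3)·(-5/2) + (1/2)·(-15/4) + (1/6)·(0) = -65/24.

-65/24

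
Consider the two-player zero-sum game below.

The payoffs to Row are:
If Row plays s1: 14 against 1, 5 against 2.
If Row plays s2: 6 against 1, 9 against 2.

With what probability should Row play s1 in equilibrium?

Row minima are 5 and 6, so Row's maximin is 6; column maxima are 14 and 9, so Column's minimax is 9. These differ, so the equilibrium is in mixed strategies.
Let Row play s1 with probability p. Column is indifferent when 14p + 6(1−p) = 5p + 9(1−p), giving p = 1/4.

1/4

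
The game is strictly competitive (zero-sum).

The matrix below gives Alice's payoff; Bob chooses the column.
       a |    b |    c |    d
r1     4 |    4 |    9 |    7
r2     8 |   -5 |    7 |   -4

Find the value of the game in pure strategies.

4

Row minima: 4, -5 → Alice's maximin is 4.
Column maxima: 8, 4, 9, 7 → Bob's minimax is 4.
They coincide at (r1, b), so the value is 4.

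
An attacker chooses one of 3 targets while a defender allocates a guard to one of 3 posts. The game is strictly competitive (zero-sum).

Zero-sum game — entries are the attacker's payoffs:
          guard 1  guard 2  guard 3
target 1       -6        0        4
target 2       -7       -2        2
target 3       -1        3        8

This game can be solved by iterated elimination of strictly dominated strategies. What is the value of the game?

Column guard 2 is strictly dominated by guard 1 for the defender (-6<0, -7<-2, -1<3); eliminate guard 2.
Row target 1 is strictly dominated by row target 3 (-1>-6, 8>4); eliminate target 1.
Column guard 3 is strictly dominated by guard 1 for the defender (-7<2, -1<8); eliminate guard 3.
Row target 2 is strictly dominated by row target 3 (-1>-7); eliminate target 2.
Only (target 3, guard 1) remains, with payoff -1.

-1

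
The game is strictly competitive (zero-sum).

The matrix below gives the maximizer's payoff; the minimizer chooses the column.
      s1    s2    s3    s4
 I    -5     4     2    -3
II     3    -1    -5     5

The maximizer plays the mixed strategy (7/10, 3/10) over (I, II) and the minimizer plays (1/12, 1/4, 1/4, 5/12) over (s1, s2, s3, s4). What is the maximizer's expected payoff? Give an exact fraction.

Against (1/12, 1/4, 1/4, 5/12), each row's expected payoff is I: -1/6; II: 5/6.
Taking the (7/10, 3/10)-weighted average: (7/10)·(-1/6) + (3/10)·(5/6) = 2/15.

2/15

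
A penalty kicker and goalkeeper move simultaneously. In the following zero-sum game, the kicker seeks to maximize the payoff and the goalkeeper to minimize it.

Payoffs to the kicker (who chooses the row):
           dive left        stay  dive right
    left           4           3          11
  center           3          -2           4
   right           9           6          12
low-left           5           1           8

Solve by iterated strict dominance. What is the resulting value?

Column dive right is strictly dominated by dive left for the goalkeeper (4<11, 3<4, 9<12, 5<8); eliminate dive right.
Column dive left is strictly dominated by stay for the goalkeeper (3<4, -2<3, 6<9, 1<5); eliminate dive left.
Row low-left is strictly dominated by row left (3>1); eliminate low-left.
Row left is strictly dominated by row right (6>3); eliminate left.
Row center is strictly dominated by row right (6>-2); eliminate center.
Only (right, stay) remains, with payoff 6.

6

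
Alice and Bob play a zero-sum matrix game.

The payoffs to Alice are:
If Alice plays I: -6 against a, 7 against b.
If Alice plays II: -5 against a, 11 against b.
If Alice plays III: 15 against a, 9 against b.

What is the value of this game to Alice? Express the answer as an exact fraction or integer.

Row I is strictly dominated by row II, so Alice never plays it.
The remaining 2×2 game on (II, III) × (a, b) has no saddle point. Let Alice play II with probability p; indifference gives −5p + 15(1−p) = 11p + 9(1−p), so p = 3/11.
Similarly Bob's optimal q on a is 1/11, and the value is -5·(1/11) + (11)·(10/11) = 105/11.

105/11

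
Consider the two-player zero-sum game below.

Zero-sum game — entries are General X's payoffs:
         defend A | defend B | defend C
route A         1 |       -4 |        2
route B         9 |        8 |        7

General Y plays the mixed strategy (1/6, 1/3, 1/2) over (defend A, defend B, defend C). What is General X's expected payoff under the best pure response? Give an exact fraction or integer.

23/3

route A: (1)·(1/6) + (-4)·(1/3) + (2)·(1/2) = -1/6.
route B: (9)·(1/6) + (8)·(1/3) + (7)·(1/2) = 23/3.
The best pure response is route B with expected payoff 23/3.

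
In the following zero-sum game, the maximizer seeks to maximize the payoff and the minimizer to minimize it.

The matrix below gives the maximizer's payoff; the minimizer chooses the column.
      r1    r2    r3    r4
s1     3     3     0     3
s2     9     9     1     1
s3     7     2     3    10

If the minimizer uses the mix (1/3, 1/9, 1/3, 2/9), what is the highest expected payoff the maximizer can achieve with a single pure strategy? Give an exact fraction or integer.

52/9

s1: (3)·(1/3) + (3)·(1/9) + (0)·(1/3) + (3)·(2/9) = 2.
s2: (9)·(1/3) + (9)·(1/9) + (1)·(1/3) + (1)·(2/9) = 41/9.
s3: (7)·(1/3) + (2)·(1/9) + (3)·(1/3) + (10)·(2/9) = 52/9.
The best pure response is s3 with expected payoff 52/9.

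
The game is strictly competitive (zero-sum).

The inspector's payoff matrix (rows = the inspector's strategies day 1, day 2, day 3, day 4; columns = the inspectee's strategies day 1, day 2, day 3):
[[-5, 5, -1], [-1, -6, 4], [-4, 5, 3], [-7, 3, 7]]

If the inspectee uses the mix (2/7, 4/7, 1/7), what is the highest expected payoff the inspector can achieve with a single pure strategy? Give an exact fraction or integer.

15/7

day 1: (-5)·(2/7) + (5)·(4/7) + (-1)·(1/7) = 9/7.
day 2: (-1)·(2/7) + (-6)·(4/7) + (4)·(1/7) = -22/7.
day 3: (-4)·(2/7) + (5)·(4/7) + (3)·(1/7) = 15/7.
day 4: (-7)·(2/7) + (3)·(4/7) + (7)·(1/7) = 5/7.
The best pure response is day 3 with expected payoff 15/7.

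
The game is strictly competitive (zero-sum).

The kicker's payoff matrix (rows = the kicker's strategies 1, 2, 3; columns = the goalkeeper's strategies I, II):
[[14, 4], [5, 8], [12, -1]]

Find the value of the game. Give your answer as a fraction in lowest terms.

Row 3 is strictly dominated by row 1, so the kicker never plays it.
The remaining 2×2 game on (1, 2) × (I, II) has no saddle point. Let the kicker play 1 with probability p; indifference gives 14p + 5(1−p) = 4p + 8(1−p), so p = 3/13.
Similarly the goalkeeper's optimal q on I is 4/13, and the value is 14·(4/13) + (4)·(9/13) = 92/13.

92/13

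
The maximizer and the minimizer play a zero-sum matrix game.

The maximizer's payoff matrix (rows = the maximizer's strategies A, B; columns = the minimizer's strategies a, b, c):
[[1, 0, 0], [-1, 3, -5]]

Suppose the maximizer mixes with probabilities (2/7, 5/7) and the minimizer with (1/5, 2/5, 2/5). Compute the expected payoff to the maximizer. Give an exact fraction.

Against (1/5, 2/5, 2/5), each row's expected payoff is A: 1/5; B: -1.
Taking the (2/7, 5/7)-weighted average: (2/7)·(1/5) + (5/7)·(-1) = -23/35.

-23/35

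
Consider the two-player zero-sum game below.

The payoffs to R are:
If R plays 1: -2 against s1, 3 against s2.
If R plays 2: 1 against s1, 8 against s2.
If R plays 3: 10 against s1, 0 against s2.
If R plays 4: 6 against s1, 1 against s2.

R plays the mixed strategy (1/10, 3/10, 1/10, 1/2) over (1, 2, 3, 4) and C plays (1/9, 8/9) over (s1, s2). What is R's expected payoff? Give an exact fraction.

33/10

Against (1/9, 8/9), each row's expected payoff is 1: 22/9; 2: 65/9; 3: 10/9; 4: 14/9.
Taking the (1/10, 3/10, 1/10, 1/2)-weighted average: (1/10)·(22/9) + (3/10)·(65/9) + (1/10)·(10/9) + (1/2)·(14/9) = 33/10.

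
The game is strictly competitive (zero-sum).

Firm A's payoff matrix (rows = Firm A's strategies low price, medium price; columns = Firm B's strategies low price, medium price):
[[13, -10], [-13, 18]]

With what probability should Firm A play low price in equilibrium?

Row minima are -10 and -13, so Firm A's maximin is -10; column maxima are 13 and 18, so Firm B's minimax is 13. These differ, so the equilibrium is in mixed strategies.
Let Firm A play low price with probability p. Firm B is indifferent when 13p − 13(1−p) = −10p + 18(1−p), giving p = 31/54.

31/54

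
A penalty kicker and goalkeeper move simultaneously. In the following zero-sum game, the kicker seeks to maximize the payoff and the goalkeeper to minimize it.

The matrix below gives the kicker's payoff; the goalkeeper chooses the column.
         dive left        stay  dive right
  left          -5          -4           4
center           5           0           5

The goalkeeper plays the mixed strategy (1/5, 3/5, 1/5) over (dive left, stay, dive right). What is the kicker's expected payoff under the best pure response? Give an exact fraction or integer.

2

left: (-5)·(1/5) + (-4)·(3/5) + (4)·(1/5) = -13/5.
center: (5)·(1/5) + (0)·(3/5) + (5)·(1/5) = 2.
The best pure response is center with expected payoff 2.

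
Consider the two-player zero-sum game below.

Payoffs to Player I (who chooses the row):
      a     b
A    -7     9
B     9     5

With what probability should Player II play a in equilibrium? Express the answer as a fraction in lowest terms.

Row minima are -7 and 5, so Player I's maximin is 5; column maxima are 9 and 9, so Player II's minimax is 9. These differ, so the equilibrium is in mixed strategies.
Let Player II play a with probability q. Player I is indifferent when −7q + 9(1−q) = 9q + 5(1−q), giving q = 1/5.

1/5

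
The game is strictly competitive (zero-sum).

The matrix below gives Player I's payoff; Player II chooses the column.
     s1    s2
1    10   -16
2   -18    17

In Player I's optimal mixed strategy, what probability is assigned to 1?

Row minima are -16 and -18, so Player I's maximin is -16; column maxima are 10 and 17, so Player II's minimax is 10. These differ, so the equilibrium is in mixed strategies.
Let Player I play 1 with probability p. Player II is indifferent when 10p − 18(1−p) = −16p + 17(1−p), giving p = 35/61.

35/61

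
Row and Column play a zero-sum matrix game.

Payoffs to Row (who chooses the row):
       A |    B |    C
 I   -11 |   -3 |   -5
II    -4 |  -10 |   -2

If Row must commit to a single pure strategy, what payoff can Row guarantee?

The worst-case payoff for each row is I: -11, II: -10.
The best of these is -10.

-10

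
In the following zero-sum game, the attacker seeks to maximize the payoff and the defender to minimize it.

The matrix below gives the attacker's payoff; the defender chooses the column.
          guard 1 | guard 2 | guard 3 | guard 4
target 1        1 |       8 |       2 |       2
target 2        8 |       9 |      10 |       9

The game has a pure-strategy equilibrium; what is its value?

Row minima: 1, 8 → the attacker's maximin is 8.
Column maxima: 8, 9, 10, 9 → the defender's minimax is 8.
They coincide at (target 2, guard 1), so the value is 8.

8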